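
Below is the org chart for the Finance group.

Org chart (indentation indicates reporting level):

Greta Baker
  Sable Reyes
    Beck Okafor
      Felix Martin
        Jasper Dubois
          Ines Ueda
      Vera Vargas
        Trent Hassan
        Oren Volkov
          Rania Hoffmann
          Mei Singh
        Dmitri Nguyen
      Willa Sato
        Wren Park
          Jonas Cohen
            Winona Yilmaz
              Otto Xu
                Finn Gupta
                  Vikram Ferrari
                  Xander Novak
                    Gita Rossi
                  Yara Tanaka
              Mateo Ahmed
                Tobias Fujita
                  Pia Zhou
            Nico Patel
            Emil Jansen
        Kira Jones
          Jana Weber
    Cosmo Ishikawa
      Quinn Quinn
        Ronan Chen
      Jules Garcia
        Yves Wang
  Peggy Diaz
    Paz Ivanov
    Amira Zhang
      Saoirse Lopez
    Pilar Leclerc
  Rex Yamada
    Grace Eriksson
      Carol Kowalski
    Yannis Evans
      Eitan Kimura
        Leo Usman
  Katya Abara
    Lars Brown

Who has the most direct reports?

Greta Baker

Direct-report counts: Greta Baker has 4; Katya Abara has 1; Rex Yamada has 2; Yannis Evans has 1; Eitan Kimura has 1; Grace Eriksson has 1; Peggy Diaz has 3; Amira Zhang has 1; Sable Reyes has 2; Cosmo Ishikawa has 2; Jules Garcia has 1; Quinn Quinn has 1; Beck Okafor has 3; Willa Sato has 2; Kira Jones has 1; Wren Park has 1; Jonas Cohen has 3; Winona Yilmaz has 2; Mateo Ahmed has 1; Tobias Fujita has 1; Otto Xu has 1; Finn Gupta has 3; Xander Novak has 1; Vera Vargas has 3; Oren Volkov has 2; Felix Martin has 1; Jasper Dubois has 1. The largest is 4, held by Greta Baker.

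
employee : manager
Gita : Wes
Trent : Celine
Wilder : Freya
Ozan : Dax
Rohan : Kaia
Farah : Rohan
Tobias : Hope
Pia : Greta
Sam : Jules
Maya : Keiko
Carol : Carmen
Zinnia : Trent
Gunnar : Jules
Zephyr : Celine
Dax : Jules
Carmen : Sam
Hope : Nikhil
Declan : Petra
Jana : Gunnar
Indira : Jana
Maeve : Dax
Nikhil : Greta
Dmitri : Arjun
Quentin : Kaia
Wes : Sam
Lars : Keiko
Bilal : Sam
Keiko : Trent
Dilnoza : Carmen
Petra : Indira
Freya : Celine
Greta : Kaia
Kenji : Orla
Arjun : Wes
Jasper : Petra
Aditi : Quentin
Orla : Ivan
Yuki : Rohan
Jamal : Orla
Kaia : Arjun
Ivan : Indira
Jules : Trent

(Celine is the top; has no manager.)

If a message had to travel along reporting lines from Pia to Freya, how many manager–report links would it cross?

Pia is 8 levels below Celine, and Freya is 1 level below Celine (their lowest common manager). The shortest path runs up from Pia to Celine and back down to Freya: 8 + 1 = 9 links.

9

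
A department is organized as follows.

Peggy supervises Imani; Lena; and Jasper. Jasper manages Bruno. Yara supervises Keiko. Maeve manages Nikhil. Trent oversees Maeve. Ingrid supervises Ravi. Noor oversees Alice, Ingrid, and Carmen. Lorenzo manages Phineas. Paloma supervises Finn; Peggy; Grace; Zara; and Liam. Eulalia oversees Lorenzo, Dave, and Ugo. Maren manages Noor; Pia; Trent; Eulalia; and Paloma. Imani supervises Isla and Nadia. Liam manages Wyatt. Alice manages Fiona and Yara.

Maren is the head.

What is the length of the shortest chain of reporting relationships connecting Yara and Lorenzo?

Yara is 3 levels below Maren, and Lorenzo is 2 levels below Maren (their lowest common manager). The shortest path runs up from Yara to Maren and back down to Lorenzo: 3 + 2 = 5 links.

5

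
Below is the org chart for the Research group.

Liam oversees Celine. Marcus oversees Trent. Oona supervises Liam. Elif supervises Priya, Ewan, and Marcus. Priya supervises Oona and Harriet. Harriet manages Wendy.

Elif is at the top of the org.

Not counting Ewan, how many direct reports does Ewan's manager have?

2

Ewan reports to Elif. Elif's other direct reports are Priya, Marcus — 2 peers.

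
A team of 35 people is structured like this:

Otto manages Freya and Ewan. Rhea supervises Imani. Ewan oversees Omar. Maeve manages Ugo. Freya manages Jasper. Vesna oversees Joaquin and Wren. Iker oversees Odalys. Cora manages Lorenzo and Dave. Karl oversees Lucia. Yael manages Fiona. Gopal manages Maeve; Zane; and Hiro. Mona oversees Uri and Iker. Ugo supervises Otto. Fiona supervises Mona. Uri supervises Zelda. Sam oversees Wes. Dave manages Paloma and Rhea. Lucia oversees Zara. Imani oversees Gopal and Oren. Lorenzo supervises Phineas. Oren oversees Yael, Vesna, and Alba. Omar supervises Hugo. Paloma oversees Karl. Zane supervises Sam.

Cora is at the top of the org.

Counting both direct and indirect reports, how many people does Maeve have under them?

Maeve directly manages Ugo. Under Ugo: Otto, Ewan, Omar, Hugo, Freya, Jasper (6). That's 7 in total.

7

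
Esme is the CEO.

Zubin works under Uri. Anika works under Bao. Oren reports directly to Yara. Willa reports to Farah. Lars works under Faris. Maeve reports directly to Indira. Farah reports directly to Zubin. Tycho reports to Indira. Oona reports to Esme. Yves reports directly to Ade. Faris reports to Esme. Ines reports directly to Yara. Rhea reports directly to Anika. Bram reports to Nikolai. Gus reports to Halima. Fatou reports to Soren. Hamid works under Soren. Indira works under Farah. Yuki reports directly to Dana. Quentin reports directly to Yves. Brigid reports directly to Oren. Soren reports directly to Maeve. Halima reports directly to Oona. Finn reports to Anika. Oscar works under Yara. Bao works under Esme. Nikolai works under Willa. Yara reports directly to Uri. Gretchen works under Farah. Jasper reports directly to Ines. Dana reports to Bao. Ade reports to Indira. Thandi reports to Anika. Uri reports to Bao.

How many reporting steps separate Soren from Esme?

7

Chain from Soren up to Esme: Soren → Maeve → Indira → Farah → Zubin → Uri → Bao → Esme. That is 7 steps up, so Soren is 7 levels below Esme.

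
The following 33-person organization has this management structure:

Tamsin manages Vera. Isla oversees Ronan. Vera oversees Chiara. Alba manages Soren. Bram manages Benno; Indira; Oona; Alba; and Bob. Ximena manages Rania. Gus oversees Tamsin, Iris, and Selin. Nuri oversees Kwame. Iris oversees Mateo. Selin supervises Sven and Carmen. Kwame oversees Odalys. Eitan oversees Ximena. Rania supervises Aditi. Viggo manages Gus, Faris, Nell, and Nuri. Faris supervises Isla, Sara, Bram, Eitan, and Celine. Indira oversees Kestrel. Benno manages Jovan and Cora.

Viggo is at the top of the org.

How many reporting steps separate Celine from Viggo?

Chain from Celine up to Viggo: Celine → Faris → Viggo. That is 2 steps up, so Celine is 2 levels below Viggo.

2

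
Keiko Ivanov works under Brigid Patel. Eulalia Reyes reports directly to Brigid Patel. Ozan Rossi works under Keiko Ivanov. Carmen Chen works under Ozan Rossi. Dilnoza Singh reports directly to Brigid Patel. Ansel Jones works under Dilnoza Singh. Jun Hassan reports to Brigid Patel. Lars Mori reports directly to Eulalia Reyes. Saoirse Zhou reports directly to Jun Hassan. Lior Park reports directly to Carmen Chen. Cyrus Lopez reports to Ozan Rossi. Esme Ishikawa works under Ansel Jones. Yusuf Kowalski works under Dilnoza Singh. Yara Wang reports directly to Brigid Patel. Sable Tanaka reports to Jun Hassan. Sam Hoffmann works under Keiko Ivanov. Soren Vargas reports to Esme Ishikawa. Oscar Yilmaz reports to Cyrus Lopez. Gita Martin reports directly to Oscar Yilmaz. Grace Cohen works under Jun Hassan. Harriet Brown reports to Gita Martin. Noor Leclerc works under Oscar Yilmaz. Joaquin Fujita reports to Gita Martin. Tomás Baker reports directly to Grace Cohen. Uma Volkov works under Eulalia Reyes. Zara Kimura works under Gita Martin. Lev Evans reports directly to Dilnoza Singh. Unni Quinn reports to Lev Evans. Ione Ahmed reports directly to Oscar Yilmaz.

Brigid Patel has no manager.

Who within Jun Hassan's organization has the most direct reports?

Direct-report counts within Jun Hassan's organization: Jun Hassan has 3; Grace Cohen has 1. The largest is 3, held by Jun Hassan.

Jun Hassan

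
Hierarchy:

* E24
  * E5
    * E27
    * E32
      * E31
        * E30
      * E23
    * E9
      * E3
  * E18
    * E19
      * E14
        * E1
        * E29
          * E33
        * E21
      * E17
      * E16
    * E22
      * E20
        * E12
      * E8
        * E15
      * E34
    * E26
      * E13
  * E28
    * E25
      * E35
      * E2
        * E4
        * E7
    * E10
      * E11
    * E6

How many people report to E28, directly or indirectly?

8

E28 directly manages E25, E10, E6. Under E25: E2, E7, E4, E35 (4). Under E10: E11 (1). E6 has no reports. So E28's organization is 3 direct reports plus everyone under them: 5 + 2 + 1 = 8.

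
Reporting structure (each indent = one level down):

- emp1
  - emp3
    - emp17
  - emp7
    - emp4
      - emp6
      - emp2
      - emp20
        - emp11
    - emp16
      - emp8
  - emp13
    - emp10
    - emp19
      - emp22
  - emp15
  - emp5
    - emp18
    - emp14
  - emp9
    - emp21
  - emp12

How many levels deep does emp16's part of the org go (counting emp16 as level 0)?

The longest chain under emp16 runs emp16 → emp8, which is 1 level below emp16.

1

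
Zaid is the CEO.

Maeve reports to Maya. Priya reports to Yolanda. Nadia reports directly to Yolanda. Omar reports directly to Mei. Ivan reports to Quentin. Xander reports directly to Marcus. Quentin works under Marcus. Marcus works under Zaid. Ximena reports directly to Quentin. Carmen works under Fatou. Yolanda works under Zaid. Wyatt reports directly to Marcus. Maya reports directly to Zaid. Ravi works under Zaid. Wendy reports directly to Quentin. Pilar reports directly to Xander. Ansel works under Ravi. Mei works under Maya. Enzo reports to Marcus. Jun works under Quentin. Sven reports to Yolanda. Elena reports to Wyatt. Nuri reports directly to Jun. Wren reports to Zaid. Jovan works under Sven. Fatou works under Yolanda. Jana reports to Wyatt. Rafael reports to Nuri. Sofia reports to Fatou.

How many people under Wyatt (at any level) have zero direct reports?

2

The people in Wyatt's organization with no one reporting to them are Jana, Elena. That is 2.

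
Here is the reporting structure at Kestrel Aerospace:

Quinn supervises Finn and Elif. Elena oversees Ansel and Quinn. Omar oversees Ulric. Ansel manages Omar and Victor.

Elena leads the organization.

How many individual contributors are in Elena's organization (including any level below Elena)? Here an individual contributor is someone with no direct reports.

The people in Elena's organization with no one reporting to them are Elif, Finn, Victor, Ulric. That is 4.

4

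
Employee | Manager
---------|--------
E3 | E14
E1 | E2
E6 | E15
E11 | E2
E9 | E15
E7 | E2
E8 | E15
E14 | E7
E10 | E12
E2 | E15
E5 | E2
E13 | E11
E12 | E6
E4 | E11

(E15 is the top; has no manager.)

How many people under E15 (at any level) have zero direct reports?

The people in E15's organization with no one reporting to them are E9, E8, E10, E5, E1, E3, E4, E13. That is 8.

8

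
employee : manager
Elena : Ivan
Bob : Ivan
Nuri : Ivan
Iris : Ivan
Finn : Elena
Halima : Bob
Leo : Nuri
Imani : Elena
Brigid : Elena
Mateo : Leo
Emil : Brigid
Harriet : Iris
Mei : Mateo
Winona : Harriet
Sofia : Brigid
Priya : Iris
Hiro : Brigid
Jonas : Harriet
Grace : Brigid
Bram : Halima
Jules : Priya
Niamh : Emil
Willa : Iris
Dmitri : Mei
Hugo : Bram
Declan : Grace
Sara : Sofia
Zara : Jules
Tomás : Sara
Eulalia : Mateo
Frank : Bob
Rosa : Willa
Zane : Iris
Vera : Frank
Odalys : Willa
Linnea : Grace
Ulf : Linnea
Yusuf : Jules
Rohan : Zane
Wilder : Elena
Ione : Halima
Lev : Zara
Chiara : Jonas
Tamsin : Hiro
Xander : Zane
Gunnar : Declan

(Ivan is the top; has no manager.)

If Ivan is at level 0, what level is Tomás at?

5

Chain from Tomás up to Ivan: Tomás → Sara → Sofia → Brigid → Elena → Ivan. That is 5 steps up, so Tomás is 5 levels below Ivan.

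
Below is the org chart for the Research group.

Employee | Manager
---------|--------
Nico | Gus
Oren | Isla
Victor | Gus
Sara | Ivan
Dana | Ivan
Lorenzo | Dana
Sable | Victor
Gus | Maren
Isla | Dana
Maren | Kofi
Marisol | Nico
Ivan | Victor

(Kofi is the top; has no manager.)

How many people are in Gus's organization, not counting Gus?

10

Gus directly manages Victor, Nico. Under Victor: Sable, Ivan, Sara, Dana, Lorenzo, Isla, Oren (7). Under Nico: Marisol (1). So Gus's organization is 2 direct reports plus everyone under them: 8 + 2 = 10.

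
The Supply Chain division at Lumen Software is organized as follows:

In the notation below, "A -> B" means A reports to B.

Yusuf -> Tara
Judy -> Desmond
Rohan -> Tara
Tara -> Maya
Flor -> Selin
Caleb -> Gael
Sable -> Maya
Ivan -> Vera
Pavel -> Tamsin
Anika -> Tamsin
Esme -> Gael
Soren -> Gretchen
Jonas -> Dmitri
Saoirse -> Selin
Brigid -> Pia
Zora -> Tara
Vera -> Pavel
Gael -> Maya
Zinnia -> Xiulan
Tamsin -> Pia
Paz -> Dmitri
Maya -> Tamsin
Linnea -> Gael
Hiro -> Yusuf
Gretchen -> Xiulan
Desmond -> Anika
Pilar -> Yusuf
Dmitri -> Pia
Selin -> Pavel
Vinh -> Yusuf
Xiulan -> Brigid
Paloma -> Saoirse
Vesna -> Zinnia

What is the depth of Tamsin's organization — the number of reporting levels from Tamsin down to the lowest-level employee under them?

4

The longest chain under Tamsin runs Tamsin → Pavel → Selin → Saoirse → Paloma, which is 4 levels below Tamsin.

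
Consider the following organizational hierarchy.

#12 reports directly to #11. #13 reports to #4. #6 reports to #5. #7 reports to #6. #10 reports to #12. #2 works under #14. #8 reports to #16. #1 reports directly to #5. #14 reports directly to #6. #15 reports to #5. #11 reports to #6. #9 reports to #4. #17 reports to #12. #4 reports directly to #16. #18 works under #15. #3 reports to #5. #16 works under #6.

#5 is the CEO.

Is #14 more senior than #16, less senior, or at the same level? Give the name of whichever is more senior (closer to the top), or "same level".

Both #14 and #16 are 2 levels below #5.

same level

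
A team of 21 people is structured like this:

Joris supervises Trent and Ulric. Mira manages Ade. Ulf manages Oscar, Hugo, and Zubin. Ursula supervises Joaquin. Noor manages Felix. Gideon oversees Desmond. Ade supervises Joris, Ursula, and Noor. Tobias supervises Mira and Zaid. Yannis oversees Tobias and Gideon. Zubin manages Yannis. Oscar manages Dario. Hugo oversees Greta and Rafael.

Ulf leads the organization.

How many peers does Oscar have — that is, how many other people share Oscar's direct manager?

2

Oscar reports to Ulf. Ulf's other direct reports are Zubin, Hugo — 2 peers.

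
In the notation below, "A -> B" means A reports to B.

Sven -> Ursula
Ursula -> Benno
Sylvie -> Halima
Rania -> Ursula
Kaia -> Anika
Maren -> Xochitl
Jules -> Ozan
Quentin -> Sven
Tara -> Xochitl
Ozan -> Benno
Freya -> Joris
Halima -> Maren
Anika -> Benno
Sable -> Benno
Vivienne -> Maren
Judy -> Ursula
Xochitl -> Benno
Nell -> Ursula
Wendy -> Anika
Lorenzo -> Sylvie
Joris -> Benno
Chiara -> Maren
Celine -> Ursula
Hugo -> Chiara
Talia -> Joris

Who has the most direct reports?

Direct-report counts: Benno has 6; Anika has 2; Xochitl has 2; Maren has 3; Chiara has 1; Halima has 1; Sylvie has 1; Ozan has 1; Joris has 2; Ursula has 5; Sven has 1. The largest is 6, held by Benno.

Benno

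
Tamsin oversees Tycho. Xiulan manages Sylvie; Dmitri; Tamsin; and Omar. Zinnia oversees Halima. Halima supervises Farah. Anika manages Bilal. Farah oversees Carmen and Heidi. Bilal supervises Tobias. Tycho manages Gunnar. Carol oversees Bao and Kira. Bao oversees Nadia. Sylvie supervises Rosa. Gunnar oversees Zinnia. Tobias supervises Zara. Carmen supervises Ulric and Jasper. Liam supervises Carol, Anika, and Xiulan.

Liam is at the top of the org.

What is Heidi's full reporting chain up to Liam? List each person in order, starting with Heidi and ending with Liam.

Heidi -> Farah -> Halima -> Zinnia -> Gunnar -> Tycho -> Tamsin -> Xiulan -> Liam

Heidi reports to Farah. Farah reports to Halima. Halima reports to Zinnia. Zinnia reports to Gunnar. Gunnar reports to Tycho. Tycho reports to Tamsin. Tamsin reports to Xiulan. Xiulan reports to Liam. Liam is at the top.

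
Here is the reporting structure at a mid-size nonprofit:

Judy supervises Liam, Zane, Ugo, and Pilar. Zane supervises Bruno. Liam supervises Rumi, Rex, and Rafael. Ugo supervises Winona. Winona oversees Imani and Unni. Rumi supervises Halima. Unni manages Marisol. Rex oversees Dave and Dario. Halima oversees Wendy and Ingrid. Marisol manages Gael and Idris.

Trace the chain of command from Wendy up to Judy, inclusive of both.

Wendy -> Halima -> Rumi -> Liam -> Judy

Wendy reports to Halima. Halima reports to Rumi. Rumi reports to Liam. Liam reports to Judy. Judy is at the top.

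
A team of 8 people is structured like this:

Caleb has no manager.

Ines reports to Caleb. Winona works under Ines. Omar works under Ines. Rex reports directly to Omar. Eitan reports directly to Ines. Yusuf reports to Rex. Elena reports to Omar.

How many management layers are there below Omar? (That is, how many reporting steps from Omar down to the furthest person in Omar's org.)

2

The longest chain under Omar runs Omar → Rex → Yusuf, which is 2 levels below Omar.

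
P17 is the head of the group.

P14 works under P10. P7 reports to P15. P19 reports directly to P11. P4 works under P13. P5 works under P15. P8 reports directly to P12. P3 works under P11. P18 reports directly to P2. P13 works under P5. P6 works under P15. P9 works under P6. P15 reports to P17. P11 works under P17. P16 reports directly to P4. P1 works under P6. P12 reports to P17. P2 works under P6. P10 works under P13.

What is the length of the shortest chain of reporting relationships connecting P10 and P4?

2

P10 is 1 level below P13, and P4 is 1 level below P13 (their lowest common manager). The shortest path runs up from P10 to P13 and back down to P4: 1 + 1 = 2 links.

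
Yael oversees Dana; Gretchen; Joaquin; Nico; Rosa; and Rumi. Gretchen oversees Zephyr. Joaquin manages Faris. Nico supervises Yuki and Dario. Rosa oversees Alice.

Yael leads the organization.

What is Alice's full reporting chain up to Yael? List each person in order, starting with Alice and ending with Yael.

Alice reports to Rosa. Rosa reports to Yael. Yael is at the top.

Alice -> Rosa -> Yael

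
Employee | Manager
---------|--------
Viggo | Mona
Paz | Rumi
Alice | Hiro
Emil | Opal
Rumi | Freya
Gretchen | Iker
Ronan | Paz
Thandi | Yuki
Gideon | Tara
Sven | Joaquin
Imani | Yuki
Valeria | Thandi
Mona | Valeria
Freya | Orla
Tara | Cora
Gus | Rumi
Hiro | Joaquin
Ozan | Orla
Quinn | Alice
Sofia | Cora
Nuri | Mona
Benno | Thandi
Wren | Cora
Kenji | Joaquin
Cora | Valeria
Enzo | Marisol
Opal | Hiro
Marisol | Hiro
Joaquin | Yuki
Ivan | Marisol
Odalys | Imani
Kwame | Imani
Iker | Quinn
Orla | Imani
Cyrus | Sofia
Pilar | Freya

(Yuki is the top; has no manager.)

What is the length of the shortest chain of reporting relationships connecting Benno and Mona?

Benno is 1 level below Thandi, and Mona is 2 levels below Thandi (their lowest common manager). The shortest path runs up from Benno to Thandi and back down to Mona: 1 + 2 = 3 links.

3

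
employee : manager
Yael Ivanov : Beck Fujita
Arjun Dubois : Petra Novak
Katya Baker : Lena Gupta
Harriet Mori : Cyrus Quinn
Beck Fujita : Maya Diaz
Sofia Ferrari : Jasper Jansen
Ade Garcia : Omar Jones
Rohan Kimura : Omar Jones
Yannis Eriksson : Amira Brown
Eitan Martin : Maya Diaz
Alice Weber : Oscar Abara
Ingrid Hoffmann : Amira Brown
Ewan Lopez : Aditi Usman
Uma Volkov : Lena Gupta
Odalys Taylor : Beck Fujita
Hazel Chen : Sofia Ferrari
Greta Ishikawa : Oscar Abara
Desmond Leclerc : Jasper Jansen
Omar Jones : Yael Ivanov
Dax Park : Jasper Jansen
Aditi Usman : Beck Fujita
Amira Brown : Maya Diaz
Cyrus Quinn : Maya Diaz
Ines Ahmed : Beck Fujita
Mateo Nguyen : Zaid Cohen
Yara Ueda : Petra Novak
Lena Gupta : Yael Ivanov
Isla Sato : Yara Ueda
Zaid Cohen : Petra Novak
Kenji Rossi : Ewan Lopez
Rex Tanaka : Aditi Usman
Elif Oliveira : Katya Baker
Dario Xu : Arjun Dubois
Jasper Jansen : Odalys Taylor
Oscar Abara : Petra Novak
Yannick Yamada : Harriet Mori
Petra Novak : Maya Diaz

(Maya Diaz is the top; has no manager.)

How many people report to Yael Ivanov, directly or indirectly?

7

Yael Ivanov directly manages Lena Gupta, Omar Jones. Under Lena Gupta: Uma Volkov, Katya Baker, Elif Oliveira (3). Under Omar Jones: Rohan Kimura, Ade Garcia (2). So Yael Ivanov's organization is 2 direct reports plus everyone under them: 4 + 3 = 7.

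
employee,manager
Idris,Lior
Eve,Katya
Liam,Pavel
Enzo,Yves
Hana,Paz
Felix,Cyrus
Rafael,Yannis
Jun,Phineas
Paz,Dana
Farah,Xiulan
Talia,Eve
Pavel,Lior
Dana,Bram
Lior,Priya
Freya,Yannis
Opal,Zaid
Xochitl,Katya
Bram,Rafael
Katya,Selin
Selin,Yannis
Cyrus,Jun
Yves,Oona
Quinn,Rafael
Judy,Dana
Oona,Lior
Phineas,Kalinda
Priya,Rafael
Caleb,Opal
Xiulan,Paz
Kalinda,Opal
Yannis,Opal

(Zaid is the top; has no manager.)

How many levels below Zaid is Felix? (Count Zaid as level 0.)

6

Chain from Felix up to Zaid: Felix → Cyrus → Jun → Phineas → Kalinda → Opal → Zaid. That is 6 steps up, so Felix is 6 levels below Zaid.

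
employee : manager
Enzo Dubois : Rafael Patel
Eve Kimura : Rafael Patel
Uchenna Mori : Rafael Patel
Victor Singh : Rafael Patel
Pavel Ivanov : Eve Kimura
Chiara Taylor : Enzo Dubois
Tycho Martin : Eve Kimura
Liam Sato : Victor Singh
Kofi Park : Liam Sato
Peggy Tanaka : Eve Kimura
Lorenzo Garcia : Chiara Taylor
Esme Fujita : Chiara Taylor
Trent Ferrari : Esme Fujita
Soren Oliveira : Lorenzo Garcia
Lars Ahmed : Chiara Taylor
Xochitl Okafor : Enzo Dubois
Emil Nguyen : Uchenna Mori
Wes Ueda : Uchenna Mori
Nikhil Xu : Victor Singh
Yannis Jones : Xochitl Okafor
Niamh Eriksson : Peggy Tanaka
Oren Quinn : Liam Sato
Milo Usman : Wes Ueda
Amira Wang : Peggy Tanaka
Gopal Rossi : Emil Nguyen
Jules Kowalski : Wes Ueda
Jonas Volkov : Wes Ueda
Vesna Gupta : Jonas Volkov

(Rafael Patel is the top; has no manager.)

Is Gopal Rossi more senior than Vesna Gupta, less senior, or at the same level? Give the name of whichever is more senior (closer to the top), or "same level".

Gopal Rossi

Gopal Rossi is 3 levels below Rafael Patel; Vesna Gupta is 4. Gopal Rossi is higher.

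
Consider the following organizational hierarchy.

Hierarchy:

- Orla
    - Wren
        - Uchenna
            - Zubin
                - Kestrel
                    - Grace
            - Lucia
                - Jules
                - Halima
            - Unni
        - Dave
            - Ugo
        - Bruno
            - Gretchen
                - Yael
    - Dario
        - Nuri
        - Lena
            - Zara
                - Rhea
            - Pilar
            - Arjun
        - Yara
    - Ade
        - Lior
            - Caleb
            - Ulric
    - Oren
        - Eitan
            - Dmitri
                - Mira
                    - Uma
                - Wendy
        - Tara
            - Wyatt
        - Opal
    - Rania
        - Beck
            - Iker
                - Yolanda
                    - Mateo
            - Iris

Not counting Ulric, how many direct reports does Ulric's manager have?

Ulric reports to Lior. Lior's other direct reports are Caleb — 1 peer.

1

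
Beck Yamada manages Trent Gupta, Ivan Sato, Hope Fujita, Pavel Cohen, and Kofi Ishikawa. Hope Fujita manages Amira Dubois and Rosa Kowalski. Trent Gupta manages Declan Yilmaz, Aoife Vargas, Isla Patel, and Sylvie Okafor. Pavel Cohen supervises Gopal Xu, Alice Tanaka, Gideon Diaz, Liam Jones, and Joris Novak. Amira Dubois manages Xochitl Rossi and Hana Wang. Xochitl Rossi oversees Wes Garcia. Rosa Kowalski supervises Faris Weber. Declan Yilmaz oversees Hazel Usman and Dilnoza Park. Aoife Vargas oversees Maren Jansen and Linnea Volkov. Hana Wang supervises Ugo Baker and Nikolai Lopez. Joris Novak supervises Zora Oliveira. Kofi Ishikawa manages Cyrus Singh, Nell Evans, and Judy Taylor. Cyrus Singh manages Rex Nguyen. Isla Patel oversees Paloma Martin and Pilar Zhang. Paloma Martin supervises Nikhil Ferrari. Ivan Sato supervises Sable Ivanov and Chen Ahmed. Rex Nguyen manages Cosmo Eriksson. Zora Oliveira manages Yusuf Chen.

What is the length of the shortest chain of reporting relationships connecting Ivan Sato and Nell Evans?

Ivan Sato is 1 level below Beck Yamada, and Nell Evans is 2 levels below Beck Yamada (their lowest common manager). The shortest path runs up from Ivan Sato to Beck Yamada and back down to Nell Evans: 1 + 2 = 3 links.

3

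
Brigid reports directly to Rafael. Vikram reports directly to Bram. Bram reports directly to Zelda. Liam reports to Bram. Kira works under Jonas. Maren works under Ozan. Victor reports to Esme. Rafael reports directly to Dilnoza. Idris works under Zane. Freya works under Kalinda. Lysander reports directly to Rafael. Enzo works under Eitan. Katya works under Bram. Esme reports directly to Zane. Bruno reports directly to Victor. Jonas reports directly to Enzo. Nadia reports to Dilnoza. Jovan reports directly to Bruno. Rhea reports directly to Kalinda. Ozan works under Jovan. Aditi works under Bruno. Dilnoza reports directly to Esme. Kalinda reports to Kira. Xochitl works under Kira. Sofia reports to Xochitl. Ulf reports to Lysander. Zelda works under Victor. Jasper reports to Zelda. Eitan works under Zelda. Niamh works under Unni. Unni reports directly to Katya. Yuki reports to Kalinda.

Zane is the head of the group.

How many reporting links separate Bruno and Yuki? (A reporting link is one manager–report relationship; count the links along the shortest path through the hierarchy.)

Bruno is 1 level below Victor, and Yuki is 7 levels below Victor (their lowest common manager). The shortest path runs up from Bruno to Victor and back down to Yuki: 1 + 7 = 8 links.

8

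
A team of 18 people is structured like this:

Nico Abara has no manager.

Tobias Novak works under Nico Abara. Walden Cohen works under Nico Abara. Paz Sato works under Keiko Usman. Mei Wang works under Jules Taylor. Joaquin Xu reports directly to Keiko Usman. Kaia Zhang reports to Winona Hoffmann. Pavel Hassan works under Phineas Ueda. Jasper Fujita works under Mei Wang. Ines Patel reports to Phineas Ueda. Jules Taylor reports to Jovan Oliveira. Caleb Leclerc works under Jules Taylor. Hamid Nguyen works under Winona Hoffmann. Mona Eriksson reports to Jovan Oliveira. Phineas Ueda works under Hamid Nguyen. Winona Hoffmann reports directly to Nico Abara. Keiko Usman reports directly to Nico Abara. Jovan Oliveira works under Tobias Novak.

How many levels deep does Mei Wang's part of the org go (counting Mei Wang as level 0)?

The longest chain under Mei Wang runs Mei Wang → Jasper Fujita, which is 1 level below Mei Wang.

1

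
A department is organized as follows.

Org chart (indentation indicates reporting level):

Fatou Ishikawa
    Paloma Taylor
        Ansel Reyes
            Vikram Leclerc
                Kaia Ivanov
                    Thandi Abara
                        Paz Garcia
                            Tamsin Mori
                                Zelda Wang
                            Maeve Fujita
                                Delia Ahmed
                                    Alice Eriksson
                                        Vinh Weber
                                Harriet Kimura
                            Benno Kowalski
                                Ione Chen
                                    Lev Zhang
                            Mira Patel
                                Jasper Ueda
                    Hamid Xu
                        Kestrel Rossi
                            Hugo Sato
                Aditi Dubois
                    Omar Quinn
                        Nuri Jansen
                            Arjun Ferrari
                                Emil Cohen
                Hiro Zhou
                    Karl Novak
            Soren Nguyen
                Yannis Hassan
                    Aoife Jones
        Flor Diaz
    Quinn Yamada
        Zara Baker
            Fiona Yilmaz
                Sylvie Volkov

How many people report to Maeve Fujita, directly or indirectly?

4

Maeve Fujita directly manages Delia Ahmed, Harriet Kimura. Under Delia Ahmed: Alice Eriksson, Vinh Weber (2). Harriet Kimura has no reports. So Maeve Fujita's organization is 2 direct reports plus everyone under them: 3 + 1 = 4.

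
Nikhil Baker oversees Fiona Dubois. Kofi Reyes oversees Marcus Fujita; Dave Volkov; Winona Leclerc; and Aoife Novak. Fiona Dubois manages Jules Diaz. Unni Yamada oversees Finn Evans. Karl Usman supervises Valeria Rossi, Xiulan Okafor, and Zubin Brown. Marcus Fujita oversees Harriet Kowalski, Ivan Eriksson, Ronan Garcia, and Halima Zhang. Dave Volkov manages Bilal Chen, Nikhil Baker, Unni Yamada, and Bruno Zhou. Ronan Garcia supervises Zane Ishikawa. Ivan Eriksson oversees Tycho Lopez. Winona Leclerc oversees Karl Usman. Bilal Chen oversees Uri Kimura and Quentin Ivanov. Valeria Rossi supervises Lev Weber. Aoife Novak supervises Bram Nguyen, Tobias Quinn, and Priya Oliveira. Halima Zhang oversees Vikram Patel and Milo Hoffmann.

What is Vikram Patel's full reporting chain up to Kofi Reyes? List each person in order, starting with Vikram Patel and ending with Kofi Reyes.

Vikram Patel -> Halima Zhang -> Marcus Fujita -> Kofi Reyes

Vikram Patel reports to Halima Zhang. Halima Zhang reports to Marcus Fujita. Marcus Fujita reports to Kofi Reyes. Kofi Reyes is at the top.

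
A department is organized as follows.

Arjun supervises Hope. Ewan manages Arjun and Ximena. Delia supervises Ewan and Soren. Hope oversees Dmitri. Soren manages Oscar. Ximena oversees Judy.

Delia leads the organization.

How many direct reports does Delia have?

2

Delia directly manages Ewan, Soren. That is 2 direct reports.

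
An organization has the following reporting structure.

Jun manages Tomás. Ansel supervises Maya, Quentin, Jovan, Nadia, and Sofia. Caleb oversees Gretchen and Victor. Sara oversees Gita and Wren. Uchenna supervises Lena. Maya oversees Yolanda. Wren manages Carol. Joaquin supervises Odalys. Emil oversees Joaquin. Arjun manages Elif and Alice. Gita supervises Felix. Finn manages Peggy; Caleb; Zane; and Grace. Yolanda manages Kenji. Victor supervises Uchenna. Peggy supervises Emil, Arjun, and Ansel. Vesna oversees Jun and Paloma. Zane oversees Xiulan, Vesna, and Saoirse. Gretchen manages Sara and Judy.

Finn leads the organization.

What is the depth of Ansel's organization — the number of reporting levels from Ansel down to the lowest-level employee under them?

3

The longest chain under Ansel runs Ansel → Maya → Yolanda → Kenji, which is 3 levels below Ansel.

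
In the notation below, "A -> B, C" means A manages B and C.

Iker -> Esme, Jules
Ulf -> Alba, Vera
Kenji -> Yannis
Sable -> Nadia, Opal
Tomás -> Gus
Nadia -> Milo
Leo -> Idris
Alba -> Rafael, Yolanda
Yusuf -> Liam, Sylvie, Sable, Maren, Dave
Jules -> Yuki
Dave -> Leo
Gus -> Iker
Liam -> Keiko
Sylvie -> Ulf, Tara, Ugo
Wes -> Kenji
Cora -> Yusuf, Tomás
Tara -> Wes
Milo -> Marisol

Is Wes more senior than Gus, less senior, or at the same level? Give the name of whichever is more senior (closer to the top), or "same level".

Gus

Wes is 4 levels below Cora; Gus is 2. Gus is higher.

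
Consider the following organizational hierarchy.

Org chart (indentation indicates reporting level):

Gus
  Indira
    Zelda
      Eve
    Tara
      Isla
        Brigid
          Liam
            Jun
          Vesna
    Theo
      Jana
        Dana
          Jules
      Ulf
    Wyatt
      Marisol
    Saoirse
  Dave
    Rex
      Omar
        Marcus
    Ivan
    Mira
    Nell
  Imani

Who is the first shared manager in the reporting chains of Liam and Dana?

Liam's chain of managers is Brigid, Isla, Tara, Indira, Gus. Dana's chain of managers is Jana, Theo, Indira, Gus. The first manager that appears in both chains is Indira.

Indira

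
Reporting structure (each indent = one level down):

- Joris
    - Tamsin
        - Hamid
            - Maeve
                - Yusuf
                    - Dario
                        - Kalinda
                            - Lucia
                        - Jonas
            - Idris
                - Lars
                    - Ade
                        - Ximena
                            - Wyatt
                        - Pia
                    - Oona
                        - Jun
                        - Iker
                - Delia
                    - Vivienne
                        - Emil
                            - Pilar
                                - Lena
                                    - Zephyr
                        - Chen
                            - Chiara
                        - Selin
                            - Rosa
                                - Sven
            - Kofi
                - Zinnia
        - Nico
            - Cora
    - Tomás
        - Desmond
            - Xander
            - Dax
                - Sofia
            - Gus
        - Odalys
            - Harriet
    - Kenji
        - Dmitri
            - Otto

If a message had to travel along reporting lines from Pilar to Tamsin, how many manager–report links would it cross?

6

Pilar is in Tamsin's organization: the chain from Pilar up to Tamsin is Pilar → Emil → Vivienne → Delia → Idris → Hamid → Tamsin, which is 6 links.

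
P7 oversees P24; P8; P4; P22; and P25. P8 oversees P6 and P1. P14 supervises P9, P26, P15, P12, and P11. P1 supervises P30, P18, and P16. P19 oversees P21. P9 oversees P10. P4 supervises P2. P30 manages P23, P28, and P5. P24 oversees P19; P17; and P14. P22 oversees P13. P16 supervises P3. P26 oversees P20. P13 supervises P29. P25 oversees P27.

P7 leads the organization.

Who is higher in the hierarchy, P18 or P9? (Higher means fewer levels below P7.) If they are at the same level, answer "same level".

Both P18 and P9 are 3 levels below P7.

same level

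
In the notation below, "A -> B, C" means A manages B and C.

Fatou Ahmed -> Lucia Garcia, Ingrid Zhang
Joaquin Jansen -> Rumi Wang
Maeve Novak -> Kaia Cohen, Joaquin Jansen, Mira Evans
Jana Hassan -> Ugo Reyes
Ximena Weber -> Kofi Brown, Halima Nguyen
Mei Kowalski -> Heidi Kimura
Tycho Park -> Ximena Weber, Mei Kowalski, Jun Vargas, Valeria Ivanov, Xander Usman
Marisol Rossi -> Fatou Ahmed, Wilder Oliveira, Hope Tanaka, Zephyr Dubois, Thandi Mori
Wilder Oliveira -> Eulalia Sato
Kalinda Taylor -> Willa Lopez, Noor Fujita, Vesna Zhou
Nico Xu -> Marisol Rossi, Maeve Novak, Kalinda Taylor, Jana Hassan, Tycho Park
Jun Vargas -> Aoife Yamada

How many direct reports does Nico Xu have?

5

Nico Xu directly manages Marisol Rossi, Maeve Novak, Kalinda Taylor, Jana Hassan, Tycho Park. That is 5 direct reports.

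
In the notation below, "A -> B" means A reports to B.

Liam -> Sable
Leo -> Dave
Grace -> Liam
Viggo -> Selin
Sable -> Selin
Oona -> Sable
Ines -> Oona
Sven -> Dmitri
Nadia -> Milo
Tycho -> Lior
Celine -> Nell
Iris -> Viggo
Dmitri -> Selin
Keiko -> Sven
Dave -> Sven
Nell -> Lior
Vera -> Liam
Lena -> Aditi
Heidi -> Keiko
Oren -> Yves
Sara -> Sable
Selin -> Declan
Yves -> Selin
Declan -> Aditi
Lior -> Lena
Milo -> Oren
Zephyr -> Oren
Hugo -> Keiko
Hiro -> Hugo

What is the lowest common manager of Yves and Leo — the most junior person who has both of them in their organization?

Selin

Yves's chain of managers is Selin, Declan, Aditi. Leo's chain of managers is Dave, Sven, Dmitri, Selin, Declan, Aditi. The first manager that appears in both chains is Selin.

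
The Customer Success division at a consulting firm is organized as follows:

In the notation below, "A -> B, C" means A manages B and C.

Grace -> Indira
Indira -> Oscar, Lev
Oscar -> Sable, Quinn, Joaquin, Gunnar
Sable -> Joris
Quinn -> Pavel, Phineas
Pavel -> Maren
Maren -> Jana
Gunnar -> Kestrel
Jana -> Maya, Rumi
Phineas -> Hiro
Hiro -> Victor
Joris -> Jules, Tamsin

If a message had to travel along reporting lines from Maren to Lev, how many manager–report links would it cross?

Maren is 4 levels below Indira, and Lev is 1 level below Indira (their lowest common manager). The shortest path runs up from Maren to Indira and back down to Lev: 4 + 1 = 5 links.

5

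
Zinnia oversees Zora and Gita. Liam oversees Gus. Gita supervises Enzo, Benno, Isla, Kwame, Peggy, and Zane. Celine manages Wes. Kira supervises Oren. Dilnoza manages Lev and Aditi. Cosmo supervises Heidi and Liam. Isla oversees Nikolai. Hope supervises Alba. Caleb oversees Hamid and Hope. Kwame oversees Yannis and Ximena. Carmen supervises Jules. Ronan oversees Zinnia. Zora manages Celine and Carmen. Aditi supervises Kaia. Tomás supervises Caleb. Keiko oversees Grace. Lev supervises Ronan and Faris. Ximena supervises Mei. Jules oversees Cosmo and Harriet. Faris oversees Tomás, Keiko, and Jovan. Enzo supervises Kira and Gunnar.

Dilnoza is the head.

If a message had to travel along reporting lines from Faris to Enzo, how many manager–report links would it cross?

Faris is 1 level below Lev, and Enzo is 4 levels below Lev (their lowest common manager). The shortest path runs up from Faris to Lev and back down to Enzo: 1 + 4 = 5 links.

5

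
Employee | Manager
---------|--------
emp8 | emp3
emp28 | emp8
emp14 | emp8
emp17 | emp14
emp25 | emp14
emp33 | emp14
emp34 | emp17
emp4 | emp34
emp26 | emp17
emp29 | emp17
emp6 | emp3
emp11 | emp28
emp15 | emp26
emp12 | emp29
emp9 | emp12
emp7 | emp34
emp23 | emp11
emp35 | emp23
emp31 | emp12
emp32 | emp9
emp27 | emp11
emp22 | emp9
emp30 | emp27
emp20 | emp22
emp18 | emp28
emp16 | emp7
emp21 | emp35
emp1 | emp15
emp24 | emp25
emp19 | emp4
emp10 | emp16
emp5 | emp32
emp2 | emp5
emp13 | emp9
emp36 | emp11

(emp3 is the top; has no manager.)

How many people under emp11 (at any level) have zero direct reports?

The people in emp11's organization with no one reporting to them are emp36, emp30, emp21. That is 3.

3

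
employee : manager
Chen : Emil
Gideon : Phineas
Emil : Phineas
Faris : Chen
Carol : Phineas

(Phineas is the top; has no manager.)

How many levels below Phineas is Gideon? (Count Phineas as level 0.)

Chain from Gideon up to Phineas: Gideon → Phineas. That is 1 step up, so Gideon is 1 level below Phineas.

1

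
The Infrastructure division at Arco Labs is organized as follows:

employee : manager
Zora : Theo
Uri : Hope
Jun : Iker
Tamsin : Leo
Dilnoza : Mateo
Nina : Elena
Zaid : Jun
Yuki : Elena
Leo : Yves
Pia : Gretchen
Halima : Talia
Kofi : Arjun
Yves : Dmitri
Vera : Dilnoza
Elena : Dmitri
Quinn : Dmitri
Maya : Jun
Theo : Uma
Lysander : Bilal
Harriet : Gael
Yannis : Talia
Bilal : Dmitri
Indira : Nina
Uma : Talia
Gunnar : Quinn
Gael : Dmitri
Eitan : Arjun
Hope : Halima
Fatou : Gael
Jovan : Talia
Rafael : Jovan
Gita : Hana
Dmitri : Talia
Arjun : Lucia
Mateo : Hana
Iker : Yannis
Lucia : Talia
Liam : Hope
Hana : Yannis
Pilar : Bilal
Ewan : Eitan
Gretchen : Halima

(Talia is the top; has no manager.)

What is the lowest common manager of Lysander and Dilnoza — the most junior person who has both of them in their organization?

Talia

Lysander's chain of managers is Bilal, Dmitri, Talia. Dilnoza's chain of managers is Mateo, Hana, Yannis, Talia. The first manager that appears in both chains is Talia.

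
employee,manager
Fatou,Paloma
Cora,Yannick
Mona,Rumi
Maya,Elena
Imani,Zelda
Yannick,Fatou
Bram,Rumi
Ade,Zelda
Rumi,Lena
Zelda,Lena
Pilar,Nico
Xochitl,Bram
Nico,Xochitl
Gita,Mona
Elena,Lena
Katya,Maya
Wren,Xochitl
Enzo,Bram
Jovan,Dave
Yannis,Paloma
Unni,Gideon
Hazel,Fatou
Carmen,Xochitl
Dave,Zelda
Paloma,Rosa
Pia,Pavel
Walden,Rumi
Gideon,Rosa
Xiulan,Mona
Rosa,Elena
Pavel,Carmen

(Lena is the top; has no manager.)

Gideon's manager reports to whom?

Gideon reports to Rosa, and Rosa reports to Elena. So Gideon's skip-level manager is Elena.

Elena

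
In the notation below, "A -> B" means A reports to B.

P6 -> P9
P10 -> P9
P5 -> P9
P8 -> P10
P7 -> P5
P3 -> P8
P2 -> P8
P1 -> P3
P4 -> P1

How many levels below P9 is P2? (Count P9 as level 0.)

Chain from P2 up to P9: P2 → P8 → P10 → P9. That is 3 steps up, so P2 is 3 levels below P9.

3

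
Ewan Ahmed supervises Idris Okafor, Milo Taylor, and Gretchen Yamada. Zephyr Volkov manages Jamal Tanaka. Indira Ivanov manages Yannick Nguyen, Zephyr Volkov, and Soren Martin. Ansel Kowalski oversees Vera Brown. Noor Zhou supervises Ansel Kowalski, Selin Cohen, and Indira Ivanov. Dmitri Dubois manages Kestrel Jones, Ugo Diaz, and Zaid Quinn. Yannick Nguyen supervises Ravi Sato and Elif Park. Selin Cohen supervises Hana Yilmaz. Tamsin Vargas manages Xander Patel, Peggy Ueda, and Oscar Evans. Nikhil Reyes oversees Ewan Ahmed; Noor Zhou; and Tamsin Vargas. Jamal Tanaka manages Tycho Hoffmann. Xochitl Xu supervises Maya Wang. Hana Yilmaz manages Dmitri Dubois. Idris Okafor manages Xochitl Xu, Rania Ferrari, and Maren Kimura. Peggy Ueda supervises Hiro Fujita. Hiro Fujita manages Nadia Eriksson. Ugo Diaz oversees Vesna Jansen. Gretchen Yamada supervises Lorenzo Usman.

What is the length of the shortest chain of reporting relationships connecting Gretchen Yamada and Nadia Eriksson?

6

Gretchen Yamada is 2 levels below Nikhil Reyes, and Nadia Eriksson is 4 levels below Nikhil Reyes (their lowest common manager). The shortest path runs up from Gretchen Yamada to Nikhil Reyes and back down to Nadia Eriksson: 2 + 4 = 6 links.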